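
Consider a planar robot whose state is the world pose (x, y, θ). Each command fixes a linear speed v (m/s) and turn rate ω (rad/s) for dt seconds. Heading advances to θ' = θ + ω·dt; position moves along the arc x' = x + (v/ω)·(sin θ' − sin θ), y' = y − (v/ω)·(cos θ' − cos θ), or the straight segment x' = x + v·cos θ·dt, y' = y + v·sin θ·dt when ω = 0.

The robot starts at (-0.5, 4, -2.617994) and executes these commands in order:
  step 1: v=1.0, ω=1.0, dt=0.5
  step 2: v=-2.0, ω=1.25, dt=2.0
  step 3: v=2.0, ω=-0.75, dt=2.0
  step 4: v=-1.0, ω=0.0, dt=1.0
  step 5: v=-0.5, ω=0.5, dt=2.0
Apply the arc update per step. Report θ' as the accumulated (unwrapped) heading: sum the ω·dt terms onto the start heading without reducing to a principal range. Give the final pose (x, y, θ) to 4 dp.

(-0.6438, 6.1184, -0.1180)

step 1: θ'=-2.1180 (R=1.0000) → pose (-0.8540, 3.6543, -2.1180)
step 2: θ'=0.3820 (R=-1.6000) → pose (-2.8168, 5.9714, 0.3820)
step 3: θ'=-1.1180 (R=-2.6667) → pose (0.5752, 4.6636, -1.1180)
step 4: θ'=-1.1180 (straight) → pose (0.1377, 5.5628, -1.1180)
step 5: θ'=-0.1180 (R=-1.0000) → pose (-0.6438, 6.1184, -0.1180)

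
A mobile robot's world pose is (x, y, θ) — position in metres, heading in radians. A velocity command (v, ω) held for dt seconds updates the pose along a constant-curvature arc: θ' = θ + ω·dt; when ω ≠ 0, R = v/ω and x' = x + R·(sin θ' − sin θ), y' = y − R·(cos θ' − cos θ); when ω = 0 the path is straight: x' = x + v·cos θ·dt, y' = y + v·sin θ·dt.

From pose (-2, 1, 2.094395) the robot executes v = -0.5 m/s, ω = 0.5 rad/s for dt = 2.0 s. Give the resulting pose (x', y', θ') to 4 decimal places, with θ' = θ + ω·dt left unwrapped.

(-1.1812, 0.5011, 3.0944)

θ' = 2.0944 + 0.5·2.0 = 3.0944
R = v/ω = -0.5/0.5 = -1.0000
x' = -2 + -1.0000·(sin 3.0944 − sin 2.0944) = -1.1812
y' = 1 − -1.0000·(cos 3.0944 − cos 2.0944) = 0.5011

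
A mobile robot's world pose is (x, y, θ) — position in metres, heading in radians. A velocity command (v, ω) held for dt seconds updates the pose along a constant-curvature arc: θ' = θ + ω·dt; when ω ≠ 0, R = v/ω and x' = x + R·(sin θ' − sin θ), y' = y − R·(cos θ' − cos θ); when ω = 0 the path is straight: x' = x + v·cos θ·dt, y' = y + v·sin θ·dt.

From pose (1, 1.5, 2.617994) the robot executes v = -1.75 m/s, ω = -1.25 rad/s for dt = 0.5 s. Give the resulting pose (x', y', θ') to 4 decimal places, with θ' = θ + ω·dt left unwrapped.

(1.5771, 0.8612, 1.9930)

θ' = 2.6180 + -1.25·0.5 = 1.9930
R = v/ω = -1.75/-1.25 = 1.4000
x' = 1 + 1.4000·(sin 1.9930 − sin 2.6180) = 1.5771
y' = 1.5 − 1.4000·(cos 1.9930 − cos 2.6180) = 0.8612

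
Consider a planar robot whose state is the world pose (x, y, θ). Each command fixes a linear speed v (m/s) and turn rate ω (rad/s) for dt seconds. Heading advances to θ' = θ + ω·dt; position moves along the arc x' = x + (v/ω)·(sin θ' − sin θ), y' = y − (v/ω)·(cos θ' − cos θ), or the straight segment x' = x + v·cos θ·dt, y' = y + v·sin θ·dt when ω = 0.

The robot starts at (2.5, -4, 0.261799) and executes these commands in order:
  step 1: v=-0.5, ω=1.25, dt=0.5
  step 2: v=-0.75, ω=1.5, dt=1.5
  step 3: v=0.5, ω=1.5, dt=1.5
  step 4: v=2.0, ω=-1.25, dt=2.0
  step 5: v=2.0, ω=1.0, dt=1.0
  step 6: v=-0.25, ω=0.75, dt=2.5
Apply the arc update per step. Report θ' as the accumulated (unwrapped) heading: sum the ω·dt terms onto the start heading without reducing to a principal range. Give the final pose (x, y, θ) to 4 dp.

(-1.1567, -7.9700, 5.7618)

step 1: θ'=0.8868 (R=-0.4000) → pose (2.2935, -4.1336, 0.8868)
step 2: θ'=3.1368 (R=-0.5000) → pose (2.6786, -4.9496, 3.1368)
step 3: θ'=5.3868 (R=0.3333) → pose (2.4167, -5.4910, 5.3868)
step 4: θ'=2.8868 (R=-1.6000) → pose (0.7637, -8.0385, 2.8868)
step 5: θ'=3.8868 (R=2.0000) → pose (-1.0967, -8.5040, 3.8868)
step 6: θ'=5.7618 (R=-0.3333) → pose (-1.1567, -7.9700, 5.7618)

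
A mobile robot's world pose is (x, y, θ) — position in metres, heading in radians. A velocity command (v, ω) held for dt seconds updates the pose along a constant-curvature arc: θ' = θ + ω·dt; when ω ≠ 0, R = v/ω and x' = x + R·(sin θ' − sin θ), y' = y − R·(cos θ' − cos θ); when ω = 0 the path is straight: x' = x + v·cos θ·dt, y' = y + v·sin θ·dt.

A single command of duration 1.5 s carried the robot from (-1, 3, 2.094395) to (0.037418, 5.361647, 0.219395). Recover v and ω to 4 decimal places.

v = 2.0000, ω = -1.2500

Δθ = 0.219395 − 2.094395 = -1.875000
ω = Δθ/dt = -1.875000/1.5 = -1.2500
R = −Δy/(cos θ' − cos θ) = -1.6000
v = R·ω = -1.6000·-1.2500 = 2.0000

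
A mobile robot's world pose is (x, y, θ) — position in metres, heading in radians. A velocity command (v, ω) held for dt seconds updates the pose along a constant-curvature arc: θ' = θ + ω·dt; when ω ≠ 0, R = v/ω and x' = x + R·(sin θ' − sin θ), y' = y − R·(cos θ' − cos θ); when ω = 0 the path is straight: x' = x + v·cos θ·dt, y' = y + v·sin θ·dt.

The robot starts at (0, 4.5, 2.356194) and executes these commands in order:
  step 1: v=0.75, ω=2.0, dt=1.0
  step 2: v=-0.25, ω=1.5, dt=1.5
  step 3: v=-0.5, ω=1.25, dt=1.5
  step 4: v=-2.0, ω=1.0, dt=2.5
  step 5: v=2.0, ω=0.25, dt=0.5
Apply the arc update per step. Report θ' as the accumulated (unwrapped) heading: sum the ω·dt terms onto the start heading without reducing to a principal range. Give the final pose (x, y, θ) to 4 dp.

step 1: θ'=4.3562 (R=0.3750) → pose (-0.6166, 4.3656, 4.3562)
step 2: θ'=6.6062 (R=-0.1667) → pose (-0.8257, 4.5818, 6.6062)
step 3: θ'=8.4812 (R=-0.4000) → pose (-1.0226, 3.9677, 8.4812)
step 4: θ'=10.9812 (R=-2.0000) → pose (2.5965, 5.1127, 10.9812)
step 5: θ'=11.1062 (R=8.0000) → pose (2.6446, 4.1145, 11.1062)

(2.6446, 4.1145, 11.1062)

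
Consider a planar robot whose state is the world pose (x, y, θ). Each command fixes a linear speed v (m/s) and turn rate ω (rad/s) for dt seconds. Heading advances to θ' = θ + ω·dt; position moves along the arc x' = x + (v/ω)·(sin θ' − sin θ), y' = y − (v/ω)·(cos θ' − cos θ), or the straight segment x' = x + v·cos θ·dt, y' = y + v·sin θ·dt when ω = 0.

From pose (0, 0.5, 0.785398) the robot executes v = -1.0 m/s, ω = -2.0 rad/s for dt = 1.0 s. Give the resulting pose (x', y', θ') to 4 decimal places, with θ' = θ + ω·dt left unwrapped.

θ' = 0.7854 + -2.0·1.0 = -1.2146
R = v/ω = -1.0/-2.0 = 0.5000
x' = 0 + 0.5000·(sin -1.2146 − sin 0.7854) = -0.8222
y' = 0.5 − 0.5000·(cos -1.2146 − cos 0.7854) = 0.6792

(-0.8222, 0.6792, -1.2146)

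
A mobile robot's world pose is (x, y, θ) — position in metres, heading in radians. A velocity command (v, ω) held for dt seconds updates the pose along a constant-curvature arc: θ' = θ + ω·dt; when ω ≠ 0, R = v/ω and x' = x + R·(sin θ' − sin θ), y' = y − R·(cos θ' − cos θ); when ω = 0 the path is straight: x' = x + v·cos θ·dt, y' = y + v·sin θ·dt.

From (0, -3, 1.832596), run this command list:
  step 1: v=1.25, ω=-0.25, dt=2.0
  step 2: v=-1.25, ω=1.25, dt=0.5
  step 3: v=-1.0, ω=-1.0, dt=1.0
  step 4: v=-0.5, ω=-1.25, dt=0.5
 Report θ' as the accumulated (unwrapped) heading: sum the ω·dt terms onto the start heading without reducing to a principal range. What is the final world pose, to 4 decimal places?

step 1: θ'=1.3326 (R=-5.0000) → pose (-0.0292, -0.5261, 1.3326)
step 2: θ'=1.9576 (R=-1.0000) → pose (0.0165, -1.1393, 1.9576)
step 3: θ'=0.9576 (R=1.0000) → pose (-0.0919, -2.0920, 0.9576)
step 4: θ'=0.3326 (R=0.4000) → pose (-0.2884, -2.2399, 0.3326)

(-0.2884, -2.2399, 0.3326)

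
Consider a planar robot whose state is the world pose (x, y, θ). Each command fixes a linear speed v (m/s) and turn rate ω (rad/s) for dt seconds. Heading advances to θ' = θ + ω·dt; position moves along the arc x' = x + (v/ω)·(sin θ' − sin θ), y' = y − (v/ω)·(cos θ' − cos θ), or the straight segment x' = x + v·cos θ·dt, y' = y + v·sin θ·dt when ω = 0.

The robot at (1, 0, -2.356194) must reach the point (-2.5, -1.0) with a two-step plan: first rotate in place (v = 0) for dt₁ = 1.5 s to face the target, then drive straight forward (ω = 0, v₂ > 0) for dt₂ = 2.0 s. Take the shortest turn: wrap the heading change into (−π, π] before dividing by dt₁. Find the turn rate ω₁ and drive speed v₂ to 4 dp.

ω₁ = -0.3381, v₂ = 1.8200

heading to target = atan2(-1−0, -2.5−1) = -2.8633
Δθ = wrap(-2.8633 − -2.3562) = -0.5071; ω₁ = Δθ/dt₁ = -0.3381
distance = √((-2.5−1)² + (-1−0)²) = 3.6401; v₂ = distance/dt₂ = 1.8200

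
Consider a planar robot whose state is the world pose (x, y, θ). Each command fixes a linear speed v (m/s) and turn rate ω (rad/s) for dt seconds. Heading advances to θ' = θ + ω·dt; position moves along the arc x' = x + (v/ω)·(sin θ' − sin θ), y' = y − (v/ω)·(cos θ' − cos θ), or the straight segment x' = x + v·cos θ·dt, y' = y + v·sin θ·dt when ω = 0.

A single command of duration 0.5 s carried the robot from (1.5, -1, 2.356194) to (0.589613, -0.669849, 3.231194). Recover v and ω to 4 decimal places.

v = 2.0000, ω = 1.7500

Δθ = 3.231194 − 2.356194 = 0.875000
ω = Δθ/dt = 0.875000/0.5 = 1.7500
R = Δx/(sin θ' − sin θ) = 1.1429
v = R·ω = 1.1429·1.7500 = 2.0000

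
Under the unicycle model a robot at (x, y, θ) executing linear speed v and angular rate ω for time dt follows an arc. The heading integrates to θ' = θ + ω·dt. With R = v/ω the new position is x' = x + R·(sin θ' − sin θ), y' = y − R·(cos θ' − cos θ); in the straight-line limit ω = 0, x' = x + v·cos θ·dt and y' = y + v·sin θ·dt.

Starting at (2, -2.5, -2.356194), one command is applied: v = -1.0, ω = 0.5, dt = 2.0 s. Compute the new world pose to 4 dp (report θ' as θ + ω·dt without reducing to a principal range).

(2.5399, -0.6599, -1.3562)

θ' = -2.3562 + 0.5·2.0 = -1.3562
R = v/ω = -1.0/0.5 = -2.0000
x' = 2 + -2.0000·(sin -1.3562 − sin -2.3562) = 2.5399
y' = -2.5 − -2.0000·(cos -1.3562 − cos -2.3562) = -0.6599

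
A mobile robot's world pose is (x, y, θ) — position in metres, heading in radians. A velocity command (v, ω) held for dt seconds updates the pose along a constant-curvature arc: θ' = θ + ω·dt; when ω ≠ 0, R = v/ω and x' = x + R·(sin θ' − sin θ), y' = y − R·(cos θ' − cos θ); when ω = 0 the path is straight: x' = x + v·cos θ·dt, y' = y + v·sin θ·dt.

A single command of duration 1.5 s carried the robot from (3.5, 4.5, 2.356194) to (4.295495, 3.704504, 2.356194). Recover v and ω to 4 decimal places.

v = -0.7500, ω = 0.0000

Δθ = 2.356194 − 2.356194 = 0.000000
ω = Δθ/dt = 0.000000/1.5 = 0.0000
ω = 0 → v = (Δx·cos θ + Δy·sin θ)/dt = -0.7500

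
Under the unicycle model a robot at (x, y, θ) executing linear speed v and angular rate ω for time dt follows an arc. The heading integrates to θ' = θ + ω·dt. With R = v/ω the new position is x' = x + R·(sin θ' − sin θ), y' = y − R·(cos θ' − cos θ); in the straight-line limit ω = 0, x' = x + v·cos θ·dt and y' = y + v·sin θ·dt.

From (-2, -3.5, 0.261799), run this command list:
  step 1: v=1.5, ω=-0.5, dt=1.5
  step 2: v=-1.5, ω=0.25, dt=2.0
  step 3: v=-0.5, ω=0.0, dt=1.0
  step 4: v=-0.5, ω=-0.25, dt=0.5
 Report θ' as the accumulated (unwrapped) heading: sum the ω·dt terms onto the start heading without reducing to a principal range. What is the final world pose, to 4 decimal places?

(-3.4509, -3.0410, -0.1132)

step 1: θ'=-0.4882 (R=-3.0000) → pose (0.1836, -3.7482, -0.4882)
step 2: θ'=0.0118 (R=-6.0000) → pose (-2.7014, -3.0477, 0.0118)
step 3: θ'=0.0118 (straight) → pose (-3.2014, -3.0536, 0.0118)
step 4: θ'=-0.1132 (R=2.0000) → pose (-3.4509, -3.0410, -0.1132)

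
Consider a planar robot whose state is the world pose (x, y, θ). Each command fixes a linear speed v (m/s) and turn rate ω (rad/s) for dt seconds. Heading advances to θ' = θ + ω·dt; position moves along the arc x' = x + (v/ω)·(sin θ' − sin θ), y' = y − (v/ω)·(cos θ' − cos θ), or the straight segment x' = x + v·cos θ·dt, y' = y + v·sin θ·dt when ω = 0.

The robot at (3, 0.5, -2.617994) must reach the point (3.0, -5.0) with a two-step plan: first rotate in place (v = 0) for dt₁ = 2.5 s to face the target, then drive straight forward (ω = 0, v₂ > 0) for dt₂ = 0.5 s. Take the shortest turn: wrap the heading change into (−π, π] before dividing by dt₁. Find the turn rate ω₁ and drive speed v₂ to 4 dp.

ω₁ = 0.4189, v₂ = 11.0000

heading to target = atan2(-5−0.5, 3−3) = -1.5708
Δθ = wrap(-1.5708 − -2.6180) = 1.0472; ω₁ = Δθ/dt₁ = 0.4189
distance = √((3−3)² + (-5−0.5)²) = 5.5000; v₂ = distance/dt₂ = 11.0000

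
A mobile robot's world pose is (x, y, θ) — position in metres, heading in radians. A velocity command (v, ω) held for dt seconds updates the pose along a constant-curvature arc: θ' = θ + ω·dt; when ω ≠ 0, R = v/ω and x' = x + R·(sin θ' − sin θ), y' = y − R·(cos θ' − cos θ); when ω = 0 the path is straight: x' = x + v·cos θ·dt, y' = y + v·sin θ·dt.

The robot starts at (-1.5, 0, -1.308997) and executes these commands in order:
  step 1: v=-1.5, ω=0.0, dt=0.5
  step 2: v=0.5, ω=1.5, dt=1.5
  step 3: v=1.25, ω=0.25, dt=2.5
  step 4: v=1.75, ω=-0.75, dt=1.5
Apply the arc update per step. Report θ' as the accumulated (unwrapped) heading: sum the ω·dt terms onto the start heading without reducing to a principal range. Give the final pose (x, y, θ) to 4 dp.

step 1: θ'=-1.3090 (straight) → pose (-1.6941, 0.7244, -1.3090)
step 2: θ'=0.9410 (R=0.3333) → pose (-1.1028, 0.6144, 0.9410)
step 3: θ'=1.5660 (R=5.0000) → pose (-0.1436, 3.5353, 1.5660)
step 4: θ'=0.4410 (R=-2.3333) → pose (1.1938, 5.6342, 0.4410)

(1.1938, 5.6342, 0.4410)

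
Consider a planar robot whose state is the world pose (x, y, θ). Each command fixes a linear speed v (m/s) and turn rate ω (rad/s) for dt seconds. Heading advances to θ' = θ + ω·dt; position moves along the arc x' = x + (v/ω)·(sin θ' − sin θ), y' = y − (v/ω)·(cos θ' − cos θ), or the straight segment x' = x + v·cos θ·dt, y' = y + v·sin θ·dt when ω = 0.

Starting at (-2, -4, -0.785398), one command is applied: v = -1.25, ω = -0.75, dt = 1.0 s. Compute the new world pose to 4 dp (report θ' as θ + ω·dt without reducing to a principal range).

θ' = -0.7854 + -0.75·1.0 = -1.5354
R = v/ω = -1.25/-0.75 = 1.6667
x' = -2 + 1.6667·(sin -1.5354 − sin -0.7854) = -2.4871
y' = -4 − 1.6667·(cos -1.5354 − cos -0.7854) = -2.8805

(-2.4871, -2.8805, -1.5354)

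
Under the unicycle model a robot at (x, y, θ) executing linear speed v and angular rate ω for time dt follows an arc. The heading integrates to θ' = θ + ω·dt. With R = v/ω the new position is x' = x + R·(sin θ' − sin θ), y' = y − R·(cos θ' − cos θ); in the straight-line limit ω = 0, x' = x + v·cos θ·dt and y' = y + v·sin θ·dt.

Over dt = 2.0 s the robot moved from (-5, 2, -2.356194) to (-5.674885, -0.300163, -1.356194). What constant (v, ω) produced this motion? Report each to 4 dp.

Δθ = -1.356194 − -2.356194 = 1.000000
ω = Δθ/dt = 1.000000/2.0 = 0.5000
R = −Δy/(cos θ' − cos θ) = 2.5000
v = R·ω = 2.5000·0.5000 = 1.2500

v = 1.2500, ω = 0.5000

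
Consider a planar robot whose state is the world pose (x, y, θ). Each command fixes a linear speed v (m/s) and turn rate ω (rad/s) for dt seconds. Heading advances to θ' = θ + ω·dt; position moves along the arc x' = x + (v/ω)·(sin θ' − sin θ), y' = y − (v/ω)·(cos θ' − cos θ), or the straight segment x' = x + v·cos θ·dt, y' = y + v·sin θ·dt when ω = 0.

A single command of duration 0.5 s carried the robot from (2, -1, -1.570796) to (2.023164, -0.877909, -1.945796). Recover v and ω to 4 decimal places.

Δθ = -1.945796 − -1.570796 = -0.375000
ω = Δθ/dt = -0.375000/0.5 = -0.7500
R = −Δy/(cos θ' − cos θ) = 0.3333
v = R·ω = 0.3333·-0.7500 = -0.2500

v = -0.2500, ω = -0.7500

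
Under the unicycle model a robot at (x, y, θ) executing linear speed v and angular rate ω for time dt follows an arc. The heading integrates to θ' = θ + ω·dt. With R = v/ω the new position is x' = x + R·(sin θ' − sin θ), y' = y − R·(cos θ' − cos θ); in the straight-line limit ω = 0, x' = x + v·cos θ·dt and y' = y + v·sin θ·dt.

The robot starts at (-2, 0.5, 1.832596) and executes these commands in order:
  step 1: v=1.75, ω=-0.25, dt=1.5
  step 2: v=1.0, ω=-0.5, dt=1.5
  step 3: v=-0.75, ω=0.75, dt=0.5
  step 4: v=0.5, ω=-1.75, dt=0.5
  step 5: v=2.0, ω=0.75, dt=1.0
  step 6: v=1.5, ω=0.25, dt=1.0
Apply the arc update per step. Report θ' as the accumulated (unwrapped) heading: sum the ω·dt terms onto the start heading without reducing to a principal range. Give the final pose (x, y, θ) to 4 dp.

step 1: θ'=1.4576 (R=-7.0000) → pose (-2.1937, 3.1024, 1.4576)
step 2: θ'=0.7076 (R=-2.0000) → pose (-1.5065, 4.3964, 0.7076)
step 3: θ'=1.0826 (R=-1.0000) → pose (-1.7397, 4.1055, 1.0826)
step 4: θ'=0.2076 (R=-0.2857) → pose (-1.5463, 4.2511, 0.2076)
step 5: θ'=0.9576 (R=2.6667) → pose (0.0849, 5.3258, 0.9576)
step 6: θ'=1.2076 (R=6.0000) → pose (0.7867, 6.6472, 1.2076)

(0.7867, 6.6472, 1.2076)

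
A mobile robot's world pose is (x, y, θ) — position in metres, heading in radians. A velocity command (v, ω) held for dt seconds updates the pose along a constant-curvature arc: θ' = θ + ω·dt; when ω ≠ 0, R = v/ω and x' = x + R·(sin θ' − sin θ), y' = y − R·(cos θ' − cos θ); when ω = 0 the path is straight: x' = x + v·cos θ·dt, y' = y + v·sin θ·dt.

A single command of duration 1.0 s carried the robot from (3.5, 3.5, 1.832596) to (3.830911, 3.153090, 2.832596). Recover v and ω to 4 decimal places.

Δθ = 2.832596 − 1.832596 = 1.000000
ω = Δθ/dt = 1.000000/1.0 = 1.0000
R = −Δy/(cos θ' − cos θ) = -0.5000
v = R·ω = -0.5000·1.0000 = -0.5000

v = -0.5000, ω = 1.0000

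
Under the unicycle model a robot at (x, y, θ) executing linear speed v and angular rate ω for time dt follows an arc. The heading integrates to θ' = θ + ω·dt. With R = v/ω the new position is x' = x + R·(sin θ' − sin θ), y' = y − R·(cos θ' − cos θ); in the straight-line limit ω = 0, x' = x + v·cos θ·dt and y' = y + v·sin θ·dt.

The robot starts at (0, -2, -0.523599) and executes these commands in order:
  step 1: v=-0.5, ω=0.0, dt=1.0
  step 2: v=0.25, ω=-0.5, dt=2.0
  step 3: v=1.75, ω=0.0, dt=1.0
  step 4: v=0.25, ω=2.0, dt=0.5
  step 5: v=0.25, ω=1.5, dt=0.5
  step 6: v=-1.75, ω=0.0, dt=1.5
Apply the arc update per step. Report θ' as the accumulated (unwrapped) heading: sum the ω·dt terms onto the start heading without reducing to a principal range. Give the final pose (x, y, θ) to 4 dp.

step 1: θ'=-0.5236 (straight) → pose (-0.4330, -1.7500, -0.5236)
step 2: θ'=-1.5236 (R=-0.5000) → pose (-0.1836, -2.1594, -1.5236)
step 3: θ'=-1.5236 (straight) → pose (-0.1010, -3.9075, -1.5236)
step 4: θ'=-0.5236 (R=0.1250) → pose (-0.0386, -4.0098, -0.5236)
step 5: θ'=0.2264 (R=0.1667) → pose (0.0821, -4.0279, 0.2264)
step 6: θ'=0.2264 (straight) → pose (-2.4759, -4.6171, 0.2264)

(-2.4759, -4.6171, 0.2264)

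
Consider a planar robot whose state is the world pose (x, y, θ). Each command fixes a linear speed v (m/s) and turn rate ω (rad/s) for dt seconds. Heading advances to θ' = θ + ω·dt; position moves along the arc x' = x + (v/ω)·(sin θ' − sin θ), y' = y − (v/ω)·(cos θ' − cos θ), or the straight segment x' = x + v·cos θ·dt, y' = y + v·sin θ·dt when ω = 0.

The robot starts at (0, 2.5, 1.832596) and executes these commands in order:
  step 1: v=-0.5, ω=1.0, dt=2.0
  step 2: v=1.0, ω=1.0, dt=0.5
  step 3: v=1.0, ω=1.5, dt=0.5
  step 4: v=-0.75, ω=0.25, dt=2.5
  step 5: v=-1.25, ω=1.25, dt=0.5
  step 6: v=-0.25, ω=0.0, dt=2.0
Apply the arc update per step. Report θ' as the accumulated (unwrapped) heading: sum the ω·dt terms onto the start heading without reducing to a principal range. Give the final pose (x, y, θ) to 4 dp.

(-1.7490, 2.9223, 6.3326)

step 1: θ'=3.8326 (R=-0.5000) → pose (0.8016, 2.2441, 3.8326)
step 2: θ'=4.3326 (R=1.0000) → pose (0.5102, 1.8442, 4.3326)
step 3: θ'=5.0826 (R=0.6667) → pose (0.5078, 1.3559, 5.0826)
step 4: θ'=5.7076 (R=-3.0000) → pose (-0.6559, 2.7871, 5.7076)
step 5: θ'=6.3326 (R=-1.0000) → pose (-1.2496, 2.9470, 6.3326)
step 6: θ'=6.3326 (straight) → pose (-1.7490, 2.9223, 6.3326)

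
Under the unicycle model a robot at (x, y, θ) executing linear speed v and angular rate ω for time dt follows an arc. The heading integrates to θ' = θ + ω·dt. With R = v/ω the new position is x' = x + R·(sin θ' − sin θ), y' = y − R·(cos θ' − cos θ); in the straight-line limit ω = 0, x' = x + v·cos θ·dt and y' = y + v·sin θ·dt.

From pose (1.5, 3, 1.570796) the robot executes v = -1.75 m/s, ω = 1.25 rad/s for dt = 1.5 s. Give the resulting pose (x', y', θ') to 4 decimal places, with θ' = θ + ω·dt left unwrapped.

(3.3193, 1.6643, 3.4458)

θ' = 1.5708 + 1.25·1.5 = 3.4458
R = v/ω = -1.75/1.25 = -1.4000
x' = 1.5 + -1.4000·(sin 3.4458 − sin 1.5708) = 3.3193
y' = 3 − -1.4000·(cos 3.4458 − cos 1.5708) = 1.6643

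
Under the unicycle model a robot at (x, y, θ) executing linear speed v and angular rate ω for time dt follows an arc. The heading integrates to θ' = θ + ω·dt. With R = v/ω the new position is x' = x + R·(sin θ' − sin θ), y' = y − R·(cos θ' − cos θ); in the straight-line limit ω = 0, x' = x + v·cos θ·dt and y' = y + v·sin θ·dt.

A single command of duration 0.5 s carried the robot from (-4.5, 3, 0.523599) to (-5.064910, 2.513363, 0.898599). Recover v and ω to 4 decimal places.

Δθ = 0.898599 − 0.523599 = 0.375000
ω = Δθ/dt = 0.375000/0.5 = 0.7500
R = Δx/(sin θ' − sin θ) = -2.0000
v = R·ω = -2.0000·0.7500 = -1.5000

v = -1.5000, ω = 0.7500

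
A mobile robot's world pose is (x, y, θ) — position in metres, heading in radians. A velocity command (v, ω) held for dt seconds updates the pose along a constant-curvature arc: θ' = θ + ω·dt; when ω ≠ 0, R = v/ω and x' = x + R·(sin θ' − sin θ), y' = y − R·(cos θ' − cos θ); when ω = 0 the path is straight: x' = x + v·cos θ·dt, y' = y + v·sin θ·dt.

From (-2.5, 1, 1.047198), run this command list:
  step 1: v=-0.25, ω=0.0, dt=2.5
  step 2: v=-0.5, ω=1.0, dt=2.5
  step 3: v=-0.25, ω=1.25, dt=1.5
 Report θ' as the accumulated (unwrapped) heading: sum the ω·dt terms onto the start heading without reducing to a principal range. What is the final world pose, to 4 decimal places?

(-2.1094, 0.0634, 5.4222)

step 1: θ'=1.0472 (straight) → pose (-2.8125, 0.4587, 1.0472)
step 2: θ'=3.5472 (R=-0.5000) → pose (-2.1822, -0.2507, 3.5472)
step 3: θ'=5.4222 (R=-0.2000) → pose (-2.1094, 0.0634, 5.4222)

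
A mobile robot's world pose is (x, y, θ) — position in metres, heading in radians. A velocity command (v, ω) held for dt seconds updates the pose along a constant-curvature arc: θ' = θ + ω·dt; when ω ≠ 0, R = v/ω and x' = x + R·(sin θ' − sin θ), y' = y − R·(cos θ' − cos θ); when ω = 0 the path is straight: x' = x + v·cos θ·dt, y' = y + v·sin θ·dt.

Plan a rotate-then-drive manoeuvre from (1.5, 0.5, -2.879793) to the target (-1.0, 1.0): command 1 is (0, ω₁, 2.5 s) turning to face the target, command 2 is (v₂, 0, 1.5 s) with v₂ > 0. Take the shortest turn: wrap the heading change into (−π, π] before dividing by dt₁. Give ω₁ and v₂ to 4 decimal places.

ω₁ = -0.1837, v₂ = 1.6997

heading to target = atan2(1−0.5, -1−1.5) = 2.9442
Δθ = wrap(2.9442 − -2.8798) = -0.4592; ω₁ = Δθ/dt₁ = -0.1837
distance = √((-1−1.5)² + (1−0.5)²) = 2.5495; v₂ = distance/dt₂ = 1.6997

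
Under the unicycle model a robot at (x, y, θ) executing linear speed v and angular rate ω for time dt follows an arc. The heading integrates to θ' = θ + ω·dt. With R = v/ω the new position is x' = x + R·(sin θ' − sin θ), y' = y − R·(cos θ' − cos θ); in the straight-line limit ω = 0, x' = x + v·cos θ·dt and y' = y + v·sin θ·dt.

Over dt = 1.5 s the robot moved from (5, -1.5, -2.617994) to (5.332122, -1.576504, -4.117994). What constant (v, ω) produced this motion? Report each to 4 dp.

v = -0.2500, ω = -1.0000

Δθ = -4.117994 − -2.617994 = -1.500000
ω = Δθ/dt = -1.500000/1.5 = -1.0000
R = Δx/(sin θ' − sin θ) = 0.2500
v = R·ω = 0.2500·-1.0000 = -0.2500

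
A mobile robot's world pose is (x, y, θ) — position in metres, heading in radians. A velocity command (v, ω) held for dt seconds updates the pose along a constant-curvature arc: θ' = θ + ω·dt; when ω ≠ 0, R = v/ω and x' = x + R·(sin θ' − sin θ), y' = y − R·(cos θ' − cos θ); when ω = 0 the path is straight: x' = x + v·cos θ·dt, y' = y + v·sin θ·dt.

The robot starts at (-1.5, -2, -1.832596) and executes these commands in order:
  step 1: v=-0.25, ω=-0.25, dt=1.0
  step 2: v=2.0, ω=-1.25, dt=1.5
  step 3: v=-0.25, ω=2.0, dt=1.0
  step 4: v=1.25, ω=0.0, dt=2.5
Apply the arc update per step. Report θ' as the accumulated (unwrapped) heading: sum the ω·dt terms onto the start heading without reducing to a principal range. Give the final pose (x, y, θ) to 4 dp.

step 1: θ'=-2.0826 (R=1.0000) → pose (-1.4059, -1.7691, -2.0826)
step 2: θ'=-3.9576 (R=-1.6000) → pose (-3.9664, -2.0817, -3.9576)
step 3: θ'=-1.9576 (R=-0.1250) → pose (-3.7596, -2.0432, -1.9576)
step 4: θ'=-1.9576 (straight) → pose (-4.9384, -4.9373, -1.9576)

(-4.9384, -4.9373, -1.9576)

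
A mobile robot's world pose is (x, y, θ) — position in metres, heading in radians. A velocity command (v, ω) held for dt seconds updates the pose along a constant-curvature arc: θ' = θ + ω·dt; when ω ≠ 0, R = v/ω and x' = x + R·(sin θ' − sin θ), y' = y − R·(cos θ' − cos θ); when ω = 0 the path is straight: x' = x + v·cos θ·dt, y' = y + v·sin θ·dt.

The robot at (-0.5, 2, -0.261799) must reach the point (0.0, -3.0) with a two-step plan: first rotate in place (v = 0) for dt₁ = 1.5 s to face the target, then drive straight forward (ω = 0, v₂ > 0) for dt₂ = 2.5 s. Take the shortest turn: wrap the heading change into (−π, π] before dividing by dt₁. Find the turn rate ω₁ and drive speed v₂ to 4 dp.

ω₁ = -0.8062, v₂ = 2.0100

heading to target = atan2(-3−2, 0−-0.5) = -1.4711
Δθ = wrap(-1.4711 − -0.2618) = -1.2093; ω₁ = Δθ/dt₁ = -0.8062
distance = √((0−-0.5)² + (-3−2)²) = 5.0249; v₂ = distance/dt₂ = 2.0100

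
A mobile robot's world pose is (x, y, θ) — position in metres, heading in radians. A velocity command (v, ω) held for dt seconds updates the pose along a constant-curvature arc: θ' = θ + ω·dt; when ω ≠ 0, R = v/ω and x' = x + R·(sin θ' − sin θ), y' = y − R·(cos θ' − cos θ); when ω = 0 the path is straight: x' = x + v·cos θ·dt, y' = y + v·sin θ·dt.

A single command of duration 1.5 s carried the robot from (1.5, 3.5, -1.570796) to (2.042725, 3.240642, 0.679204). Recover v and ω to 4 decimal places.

Δθ = 0.679204 − -1.570796 = 2.250000
ω = Δθ/dt = 2.250000/1.5 = 1.5000
R = Δx/(sin θ' − sin θ) = 0.3333
v = R·ω = 0.3333·1.5000 = 0.5000

v = 0.5000, ω = 1.5000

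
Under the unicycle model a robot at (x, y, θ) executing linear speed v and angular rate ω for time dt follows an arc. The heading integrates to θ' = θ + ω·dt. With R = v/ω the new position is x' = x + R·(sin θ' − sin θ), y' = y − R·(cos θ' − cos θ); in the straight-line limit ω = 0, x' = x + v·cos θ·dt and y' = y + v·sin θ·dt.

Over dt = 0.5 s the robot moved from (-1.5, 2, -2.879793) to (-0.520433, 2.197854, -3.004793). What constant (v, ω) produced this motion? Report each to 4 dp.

v = -2.0000, ω = -0.2500

Δθ = -3.004793 − -2.879793 = -0.125000
ω = Δθ/dt = -0.125000/0.5 = -0.2500
R = Δx/(sin θ' − sin θ) = 8.0000
v = R·ω = 8.0000·-0.2500 = -2.0000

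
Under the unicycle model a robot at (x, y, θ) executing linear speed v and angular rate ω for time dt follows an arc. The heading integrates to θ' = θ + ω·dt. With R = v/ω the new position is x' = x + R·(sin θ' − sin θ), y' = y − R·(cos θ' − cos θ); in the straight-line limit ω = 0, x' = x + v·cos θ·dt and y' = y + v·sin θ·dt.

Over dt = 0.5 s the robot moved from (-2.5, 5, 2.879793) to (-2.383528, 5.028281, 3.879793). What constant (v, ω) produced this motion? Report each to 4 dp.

v = -0.2500, ω = 2.0000

Δθ = 3.879793 − 2.879793 = 1.000000
ω = Δθ/dt = 1.000000/0.5 = 2.0000
R = Δx/(sin θ' − sin θ) = -0.1250
v = R·ω = -0.1250·2.0000 = -0.2500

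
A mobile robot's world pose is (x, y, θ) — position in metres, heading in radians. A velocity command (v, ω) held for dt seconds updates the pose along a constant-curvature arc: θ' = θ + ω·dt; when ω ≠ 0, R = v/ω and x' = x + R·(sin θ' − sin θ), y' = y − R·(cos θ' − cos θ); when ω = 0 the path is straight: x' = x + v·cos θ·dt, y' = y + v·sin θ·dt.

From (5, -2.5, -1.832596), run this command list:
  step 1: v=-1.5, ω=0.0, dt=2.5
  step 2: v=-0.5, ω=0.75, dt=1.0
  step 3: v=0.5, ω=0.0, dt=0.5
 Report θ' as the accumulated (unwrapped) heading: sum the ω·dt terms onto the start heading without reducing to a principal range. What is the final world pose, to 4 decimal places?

(6.0327, 1.3867, -1.0826)

step 1: θ'=-1.8326 (straight) → pose (5.9706, 1.1222, -1.8326)
step 2: θ'=-1.0826 (R=-0.6667) → pose (5.9154, 1.6075, -1.0826)
step 3: θ'=-1.0826 (straight) → pose (6.0327, 1.3867, -1.0826)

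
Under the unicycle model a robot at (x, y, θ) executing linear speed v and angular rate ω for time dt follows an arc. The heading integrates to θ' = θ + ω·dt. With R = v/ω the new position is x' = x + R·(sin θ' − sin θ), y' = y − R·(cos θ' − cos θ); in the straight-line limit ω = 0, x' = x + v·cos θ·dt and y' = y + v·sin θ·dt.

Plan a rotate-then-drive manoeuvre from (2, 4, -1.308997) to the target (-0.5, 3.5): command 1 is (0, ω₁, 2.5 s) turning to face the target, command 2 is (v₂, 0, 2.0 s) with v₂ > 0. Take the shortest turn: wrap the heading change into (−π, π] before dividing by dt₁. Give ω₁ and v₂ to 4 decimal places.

ω₁ = -0.6541, v₂ = 1.2748

heading to target = atan2(3.5−4, -0.5−2) = -2.9442
Δθ = wrap(-2.9442 − -1.3090) = -1.6352; ω₁ = Δθ/dt₁ = -0.6541
distance = √((-0.5−2)² + (3.5−4)²) = 2.5495; v₂ = distance/dt₂ = 1.2748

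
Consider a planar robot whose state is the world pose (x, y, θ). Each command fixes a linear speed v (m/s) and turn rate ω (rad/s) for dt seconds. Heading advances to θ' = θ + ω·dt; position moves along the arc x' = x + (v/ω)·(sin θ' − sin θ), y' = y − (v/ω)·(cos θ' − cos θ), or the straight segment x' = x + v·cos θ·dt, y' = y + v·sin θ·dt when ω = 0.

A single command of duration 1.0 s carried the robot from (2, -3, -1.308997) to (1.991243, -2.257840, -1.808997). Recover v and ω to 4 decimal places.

Δθ = -1.808997 − -1.308997 = -0.500000
ω = Δθ/dt = -0.500000/1.0 = -0.5000
R = −Δy/(cos θ' − cos θ) = 1.5000
v = R·ω = 1.5000·-0.5000 = -0.7500

v = -0.7500, ω = -0.5000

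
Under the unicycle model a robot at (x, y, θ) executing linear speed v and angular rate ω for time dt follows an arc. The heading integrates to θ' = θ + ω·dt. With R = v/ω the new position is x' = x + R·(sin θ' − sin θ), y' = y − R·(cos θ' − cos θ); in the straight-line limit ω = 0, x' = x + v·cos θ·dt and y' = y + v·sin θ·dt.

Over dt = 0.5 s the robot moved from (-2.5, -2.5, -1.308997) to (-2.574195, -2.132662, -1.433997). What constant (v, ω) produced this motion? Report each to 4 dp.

Δθ = -1.433997 − -1.308997 = -0.125000
ω = Δθ/dt = -0.125000/0.5 = -0.2500
R = −Δy/(cos θ' − cos θ) = 3.0000
v = R·ω = 3.0000·-0.2500 = -0.7500

v = -0.7500, ω = -0.2500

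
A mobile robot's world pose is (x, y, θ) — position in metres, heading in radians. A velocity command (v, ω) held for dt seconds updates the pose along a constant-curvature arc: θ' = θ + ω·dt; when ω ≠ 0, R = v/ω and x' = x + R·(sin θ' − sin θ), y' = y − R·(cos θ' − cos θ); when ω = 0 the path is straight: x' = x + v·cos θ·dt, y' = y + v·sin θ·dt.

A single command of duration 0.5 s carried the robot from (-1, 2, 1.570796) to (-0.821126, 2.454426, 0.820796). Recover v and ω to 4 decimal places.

Δθ = 0.820796 − 1.570796 = -0.750000
ω = Δθ/dt = -0.750000/0.5 = -1.5000
R = −Δy/(cos θ' − cos θ) = -0.6667
v = R·ω = -0.6667·-1.5000 = 1.0000

v = 1.0000, ω = -1.5000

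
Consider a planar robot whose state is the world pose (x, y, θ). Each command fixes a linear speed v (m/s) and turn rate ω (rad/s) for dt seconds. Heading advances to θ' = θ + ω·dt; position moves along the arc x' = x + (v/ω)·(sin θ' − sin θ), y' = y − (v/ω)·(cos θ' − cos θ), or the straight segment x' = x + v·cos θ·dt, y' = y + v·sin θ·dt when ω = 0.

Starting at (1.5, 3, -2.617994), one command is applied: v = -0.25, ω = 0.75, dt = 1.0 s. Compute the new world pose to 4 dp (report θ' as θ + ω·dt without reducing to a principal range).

θ' = -2.6180 + 0.75·1.0 = -1.8680
R = v/ω = -0.25/0.75 = -0.3333
x' = 1.5 + -0.3333·(sin -1.8680 − sin -2.6180) = 1.6521
y' = 3 − -0.3333·(cos -1.8680 − cos -2.6180) = 3.1911

(1.6521, 3.1911, -1.8680)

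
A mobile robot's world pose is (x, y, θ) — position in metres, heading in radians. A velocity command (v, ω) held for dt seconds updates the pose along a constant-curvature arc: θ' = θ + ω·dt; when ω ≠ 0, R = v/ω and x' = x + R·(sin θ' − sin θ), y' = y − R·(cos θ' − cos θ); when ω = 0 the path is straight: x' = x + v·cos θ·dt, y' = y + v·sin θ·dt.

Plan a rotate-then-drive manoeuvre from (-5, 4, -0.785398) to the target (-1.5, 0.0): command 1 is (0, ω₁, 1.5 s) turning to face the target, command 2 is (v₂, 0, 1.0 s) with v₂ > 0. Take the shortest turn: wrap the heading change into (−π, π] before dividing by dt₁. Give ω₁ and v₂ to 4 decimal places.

heading to target = atan2(0−4, -1.5−-5) = -0.8520
Δθ = wrap(-0.8520 − -0.7854) = -0.0666; ω₁ = Δθ/dt₁ = -0.0444
distance = √((-1.5−-5)² + (0−4)²) = 5.3151; v₂ = distance/dt₂ = 5.3151

ω₁ = -0.0444, v₂ = 5.3151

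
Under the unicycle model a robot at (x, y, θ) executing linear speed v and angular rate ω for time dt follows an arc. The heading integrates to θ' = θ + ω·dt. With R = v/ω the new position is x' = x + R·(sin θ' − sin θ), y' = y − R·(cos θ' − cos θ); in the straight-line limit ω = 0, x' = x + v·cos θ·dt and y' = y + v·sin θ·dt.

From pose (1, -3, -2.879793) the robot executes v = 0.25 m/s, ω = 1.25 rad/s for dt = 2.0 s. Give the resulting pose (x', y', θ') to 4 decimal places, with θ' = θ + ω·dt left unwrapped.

(0.9776, -3.3789, -0.3798)

θ' = -2.8798 + 1.25·2.0 = -0.3798
R = v/ω = 0.25/1.25 = 0.2000
x' = 1 + 0.2000·(sin -0.3798 − sin -2.8798) = 0.9776
y' = -3 − 0.2000·(cos -0.3798 − cos -2.8798) = -3.3789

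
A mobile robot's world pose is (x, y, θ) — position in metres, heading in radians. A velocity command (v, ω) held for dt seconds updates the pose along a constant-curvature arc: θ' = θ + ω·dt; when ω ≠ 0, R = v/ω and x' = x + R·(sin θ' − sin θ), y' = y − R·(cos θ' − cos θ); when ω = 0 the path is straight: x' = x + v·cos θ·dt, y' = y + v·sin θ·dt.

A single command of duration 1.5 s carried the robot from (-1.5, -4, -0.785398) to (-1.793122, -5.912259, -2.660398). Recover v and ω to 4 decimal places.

Δθ = -2.660398 − -0.785398 = -1.875000
ω = Δθ/dt = -1.875000/1.5 = -1.2500
R = −Δy/(cos θ' − cos θ) = -1.2000
v = R·ω = -1.2000·-1.2500 = 1.5000

v = 1.5000, ω = -1.2500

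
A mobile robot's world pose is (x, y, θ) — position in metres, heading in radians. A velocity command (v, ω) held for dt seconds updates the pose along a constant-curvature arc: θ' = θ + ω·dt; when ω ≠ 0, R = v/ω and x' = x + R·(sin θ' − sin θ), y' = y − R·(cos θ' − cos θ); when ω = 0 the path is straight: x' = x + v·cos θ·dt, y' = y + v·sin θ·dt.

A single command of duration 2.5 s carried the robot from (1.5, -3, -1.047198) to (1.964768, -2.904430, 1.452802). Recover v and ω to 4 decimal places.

v = 0.2500, ω = 1.0000

Δθ = 1.452802 − -1.047198 = 2.500000
ω = Δθ/dt = 2.500000/2.5 = 1.0000
R = Δx/(sin θ' − sin θ) = 0.2500
v = R·ω = 0.2500·1.0000 = 0.2500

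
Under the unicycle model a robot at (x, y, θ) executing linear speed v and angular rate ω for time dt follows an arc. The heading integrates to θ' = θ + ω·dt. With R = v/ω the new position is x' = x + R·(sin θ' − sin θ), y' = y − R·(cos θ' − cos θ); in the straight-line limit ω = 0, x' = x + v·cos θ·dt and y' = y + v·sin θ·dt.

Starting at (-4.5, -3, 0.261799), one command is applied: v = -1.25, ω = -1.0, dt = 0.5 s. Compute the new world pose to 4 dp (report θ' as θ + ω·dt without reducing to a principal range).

θ' = 0.2618 + -1.0·0.5 = -0.2382
R = v/ω = -1.25/-1.0 = 1.2500
x' = -4.5 + 1.2500·(sin -0.2382 − sin 0.2618) = -5.1185
y' = -3 − 1.2500·(cos -0.2382 − cos 0.2618) = -3.0073

(-5.1185, -3.0073, -0.2382)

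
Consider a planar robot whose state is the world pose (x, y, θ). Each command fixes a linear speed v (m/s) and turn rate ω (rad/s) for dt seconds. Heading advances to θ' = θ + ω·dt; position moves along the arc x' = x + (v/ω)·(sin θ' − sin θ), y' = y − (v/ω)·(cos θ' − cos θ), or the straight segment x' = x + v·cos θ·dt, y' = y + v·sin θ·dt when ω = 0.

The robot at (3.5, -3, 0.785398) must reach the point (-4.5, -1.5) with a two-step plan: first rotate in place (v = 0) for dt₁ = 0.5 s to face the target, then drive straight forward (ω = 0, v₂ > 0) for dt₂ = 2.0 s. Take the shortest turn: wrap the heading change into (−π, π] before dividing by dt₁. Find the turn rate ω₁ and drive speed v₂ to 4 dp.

heading to target = atan2(-1.5−-3, -4.5−3.5) = 2.9562
Δθ = wrap(2.9562 − 0.7854) = 2.1708; ω₁ = Δθ/dt₁ = 4.3417
distance = √((-4.5−3.5)² + (-1.5−-3)²) = 8.1394; v₂ = distance/dt₂ = 4.0697

ω₁ = 4.3417, v₂ = 4.0697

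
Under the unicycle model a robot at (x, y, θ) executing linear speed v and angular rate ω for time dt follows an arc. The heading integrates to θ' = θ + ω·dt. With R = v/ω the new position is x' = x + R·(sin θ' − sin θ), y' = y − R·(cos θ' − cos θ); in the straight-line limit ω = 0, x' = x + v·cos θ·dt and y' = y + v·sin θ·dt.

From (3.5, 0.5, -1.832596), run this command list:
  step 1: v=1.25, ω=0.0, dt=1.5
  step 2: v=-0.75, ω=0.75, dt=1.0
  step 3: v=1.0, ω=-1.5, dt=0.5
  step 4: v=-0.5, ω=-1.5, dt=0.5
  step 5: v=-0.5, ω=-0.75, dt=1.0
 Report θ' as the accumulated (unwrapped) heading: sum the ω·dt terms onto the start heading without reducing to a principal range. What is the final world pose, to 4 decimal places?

step 1: θ'=-1.8326 (straight) → pose (3.0147, -1.3111, -1.8326)
step 2: θ'=-1.0826 (R=-1.0000) → pose (2.9320, -0.5833, -1.0826)
step 3: θ'=-1.8326 (R=-0.6667) → pose (2.9871, -1.0685, -1.8326)
step 4: θ'=-2.5826 (R=0.3333) → pose (3.1323, -0.8722, -2.5826)
step 5: θ'=-3.3326 (R=0.6667) → pose (3.6124, -0.7828, -3.3326)

(3.6124, -0.7828, -3.3326)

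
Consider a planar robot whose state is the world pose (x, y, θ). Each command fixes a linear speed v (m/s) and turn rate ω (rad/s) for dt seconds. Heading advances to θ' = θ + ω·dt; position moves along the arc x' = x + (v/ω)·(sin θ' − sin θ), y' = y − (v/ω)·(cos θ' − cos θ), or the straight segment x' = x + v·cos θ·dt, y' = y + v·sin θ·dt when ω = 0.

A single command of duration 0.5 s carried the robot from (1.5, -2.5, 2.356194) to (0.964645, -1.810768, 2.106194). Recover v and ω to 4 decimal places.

Δθ = 2.106194 − 2.356194 = -0.250000
ω = Δθ/dt = -0.250000/0.5 = -0.5000
R = −Δy/(cos θ' − cos θ) = -3.5000
v = R·ω = -3.5000·-0.5000 = 1.7500

v = 1.7500, ω = -0.5000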